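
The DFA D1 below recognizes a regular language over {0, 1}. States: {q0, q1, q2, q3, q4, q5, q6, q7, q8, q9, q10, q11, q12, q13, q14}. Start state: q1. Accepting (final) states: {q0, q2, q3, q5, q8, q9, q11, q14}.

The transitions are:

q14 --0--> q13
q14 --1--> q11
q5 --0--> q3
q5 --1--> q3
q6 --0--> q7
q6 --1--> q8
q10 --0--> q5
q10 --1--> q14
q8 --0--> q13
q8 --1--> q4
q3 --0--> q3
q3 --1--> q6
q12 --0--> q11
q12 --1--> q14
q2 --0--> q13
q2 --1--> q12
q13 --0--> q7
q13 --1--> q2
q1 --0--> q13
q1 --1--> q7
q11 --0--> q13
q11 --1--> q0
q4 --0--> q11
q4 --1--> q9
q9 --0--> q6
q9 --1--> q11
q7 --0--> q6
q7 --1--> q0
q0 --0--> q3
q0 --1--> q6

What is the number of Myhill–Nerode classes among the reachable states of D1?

First remove the unreachable states {q5,q10}; 13 states remain.
P0 = {q0,q2,q3,q8,q9,q11,q14} | {q1,q4,q6,q7,q12,q13}.
Split {q0,q2,q3,q8,q9,q11,q14} by δ(·,0) → {q2,q8,q9,q11,q14} and {q0,q3}.
On input 1, block {q2,q8,q9,q11,q14} splits into {q2,q8} and {q9,q14} and {q11}.
Refine {q1,q4,q6,q7,q12,q13} on symbol 0: members go to different blocks, giving {q1,q6,q7,q13} and {q4,q12}.
Split {q1,q6,q7,q13} by δ(·,1) → {q6,q13} and {q1} and {q7}.
No further refinement is possible. Final partition (8 blocks): {q2,q8} | {q6,q13} | {q0,q3} | {q9,q14} | {q11} | {q4,q12} | {q1} | {q7}.

8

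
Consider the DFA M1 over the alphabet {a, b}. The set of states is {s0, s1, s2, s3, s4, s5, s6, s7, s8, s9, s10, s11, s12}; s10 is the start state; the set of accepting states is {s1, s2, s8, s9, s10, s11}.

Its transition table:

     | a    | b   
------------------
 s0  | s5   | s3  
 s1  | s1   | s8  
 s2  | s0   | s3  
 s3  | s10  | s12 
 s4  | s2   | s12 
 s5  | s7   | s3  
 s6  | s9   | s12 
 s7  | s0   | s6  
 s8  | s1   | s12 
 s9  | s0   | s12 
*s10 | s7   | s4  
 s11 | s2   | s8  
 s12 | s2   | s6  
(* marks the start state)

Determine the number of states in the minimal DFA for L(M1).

3

First remove the unreachable states {s1,s8,s11}; 10 states remain.
Start with accepting vs non-accepting: {s2,s9,s10} | {s0,s3,s4,s5,s6,s7,s12}.
Refine {s0,s3,s4,s5,s6,s7,s12} on symbol a: members go to different blocks, giving {s3,s4,s6,s12} and {s0,s5,s7}.
No further refinement is possible. Final partition (3 blocks): {s2,s9,s10} | {s3,s4,s6,s12} | {s0,s5,s7}.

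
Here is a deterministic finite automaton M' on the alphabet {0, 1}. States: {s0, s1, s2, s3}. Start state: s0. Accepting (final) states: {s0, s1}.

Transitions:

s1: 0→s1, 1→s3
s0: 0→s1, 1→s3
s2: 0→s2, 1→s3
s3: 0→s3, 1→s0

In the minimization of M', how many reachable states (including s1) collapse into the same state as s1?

States {s2} cannot be reached from the start state, so discard them.
Start with accepting vs non-accepting: {s0,s1} | {s3}.
The partition is now stable with 2 blocks: {s0,s1} | {s3}.
State s1 belongs to the block {s0,s1}, which has 2 states.

2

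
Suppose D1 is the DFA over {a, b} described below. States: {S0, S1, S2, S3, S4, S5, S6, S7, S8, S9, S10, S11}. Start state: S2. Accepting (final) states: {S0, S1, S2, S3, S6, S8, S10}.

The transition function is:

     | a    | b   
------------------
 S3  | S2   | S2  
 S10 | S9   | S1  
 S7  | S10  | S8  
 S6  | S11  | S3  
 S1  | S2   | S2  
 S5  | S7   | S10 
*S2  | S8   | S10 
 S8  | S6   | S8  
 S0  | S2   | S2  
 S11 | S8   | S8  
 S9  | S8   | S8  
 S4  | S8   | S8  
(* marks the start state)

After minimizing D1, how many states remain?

5

Reachable states from the start: {S1,S2,S3,S6,S8,S9,S10,S11}. Unreachable: {S0,S4,S5,S7} — drop them.
P0 = {S1,S2,S3,S6,S8,S10} | {S9,S11}.
Refine {S1,S2,S3,S6,S8,S10} on symbol a: members go to different blocks, giving {S1,S2,S3,S8} and {S6,S10}.
Refine {S1,S2,S3,S8} on symbol a: members go to different blocks, giving {S1,S2,S3} and {S8}.
Refine {S1,S2,S3} on symbol a: members go to different blocks, giving {S1,S3} and {S2}.
No further refinement is possible. Final partition (5 blocks): {S1,S3} | {S9,S11} | {S6,S10} | {S8} | {S2}.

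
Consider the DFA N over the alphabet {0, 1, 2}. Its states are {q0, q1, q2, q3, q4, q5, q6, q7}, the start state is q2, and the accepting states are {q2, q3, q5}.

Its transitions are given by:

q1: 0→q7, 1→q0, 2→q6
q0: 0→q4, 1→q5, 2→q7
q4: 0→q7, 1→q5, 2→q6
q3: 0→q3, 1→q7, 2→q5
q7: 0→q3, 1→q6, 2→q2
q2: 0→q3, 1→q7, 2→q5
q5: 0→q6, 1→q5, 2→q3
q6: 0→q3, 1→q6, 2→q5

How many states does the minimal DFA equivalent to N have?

4

States {q0,q1,q4} cannot be reached from the start state, so discard them.
P0 = {q2,q3,q5} | {q6,q7}.
Refine {q2,q3,q5} on symbol 0: members go to different blocks, giving {q2,q3} and {q5}.
On input 2, block {q6,q7} splits into {q6} and {q7}.
The partition is now stable with 4 blocks: {q2,q3} | {q6} | {q5} | {q7}.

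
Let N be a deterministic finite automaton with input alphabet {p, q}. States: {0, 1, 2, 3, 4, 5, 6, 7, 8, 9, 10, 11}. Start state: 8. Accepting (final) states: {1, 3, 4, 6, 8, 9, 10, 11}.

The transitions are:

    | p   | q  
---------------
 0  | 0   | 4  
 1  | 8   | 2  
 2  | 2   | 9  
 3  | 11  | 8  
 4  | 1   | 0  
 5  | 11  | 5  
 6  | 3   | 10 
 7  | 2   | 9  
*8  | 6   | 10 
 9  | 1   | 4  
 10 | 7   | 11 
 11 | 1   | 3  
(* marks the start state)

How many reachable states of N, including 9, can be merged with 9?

First remove the unreachable states {5}; 11 states remain.
Initial partition by acceptance: {1,3,4,6,8,9,10,11} | {0,2,7}.
Split {1,3,4,6,8,9,10,11} by δ(·,p) → {1,3,4,6,8,9,11} and {10}.
Split {1,3,4,6,8,9,11} by δ(·,q) → {3,9,11} and {1,4} and {6,8}.
On input p, block {3,9,11} splits into {9,11} and {3}.
On input q, block {9,11} splits into {9} and {11}.
On input q, block {0,2,7} splits into {2,7} and {0}.
On input p, block {1,4} splits into {1} and {4}.
Split {6,8} by δ(·,p) → {6} and {8}.
No further refinement is possible. Final partition (10 blocks): {9} | {2,7} | {10} | {1} | {6} | {3} | {11} | {0} | {4} | {8}.
The equivalence class containing 9 is {9}, of size 1.

1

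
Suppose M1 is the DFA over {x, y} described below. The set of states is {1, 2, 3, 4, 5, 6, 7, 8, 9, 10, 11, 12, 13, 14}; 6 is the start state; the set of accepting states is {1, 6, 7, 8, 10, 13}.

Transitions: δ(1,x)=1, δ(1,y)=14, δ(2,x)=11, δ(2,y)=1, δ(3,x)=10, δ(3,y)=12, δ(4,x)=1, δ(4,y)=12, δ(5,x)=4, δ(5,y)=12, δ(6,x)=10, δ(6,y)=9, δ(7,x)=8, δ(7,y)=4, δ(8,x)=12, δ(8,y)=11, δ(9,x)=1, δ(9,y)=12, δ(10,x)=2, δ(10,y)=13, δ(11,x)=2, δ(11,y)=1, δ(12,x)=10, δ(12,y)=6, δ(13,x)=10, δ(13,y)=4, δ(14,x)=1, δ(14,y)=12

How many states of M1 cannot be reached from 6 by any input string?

4

BFS from 6 reaches {1, 2, 4, 6, 9, 10, 11, 12, 13, 14}; the 4 state(s) 3, 5, 7, 8 are never visited.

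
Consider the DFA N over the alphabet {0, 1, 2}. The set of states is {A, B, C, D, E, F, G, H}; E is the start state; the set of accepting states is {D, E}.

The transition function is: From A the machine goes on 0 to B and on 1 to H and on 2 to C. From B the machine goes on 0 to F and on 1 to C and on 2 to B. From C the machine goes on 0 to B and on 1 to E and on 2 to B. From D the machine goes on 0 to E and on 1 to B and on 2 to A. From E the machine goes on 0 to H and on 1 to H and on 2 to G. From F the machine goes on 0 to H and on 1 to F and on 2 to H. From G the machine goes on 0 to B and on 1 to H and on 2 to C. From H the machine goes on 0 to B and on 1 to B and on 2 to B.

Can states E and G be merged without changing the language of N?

No

Reachable states from the start: {B,C,E,F,G,H}. Unreachable: {A,D} — drop them.
Start with accepting vs non-accepting: {E} | {B,C,F,G,H}.
Refine {B,C,F,G,H} on symbol 1: members go to different blocks, giving {B,F,G,H} and {C}.
Split {B,F,G,H} by δ(·,1) → {F,G,H} and {B}.
On input 0, block {F,G,H} splits into {G,H} and {F}.
Split {G,H} by δ(·,1) → {G} and {H}.
The partition is now stable with 6 blocks: {E} | {G} | {C} | {B} | {F} | {H}.
E and G end up in different blocks, so they are distinguishable. For instance, the string 'ε' is accepted from only E.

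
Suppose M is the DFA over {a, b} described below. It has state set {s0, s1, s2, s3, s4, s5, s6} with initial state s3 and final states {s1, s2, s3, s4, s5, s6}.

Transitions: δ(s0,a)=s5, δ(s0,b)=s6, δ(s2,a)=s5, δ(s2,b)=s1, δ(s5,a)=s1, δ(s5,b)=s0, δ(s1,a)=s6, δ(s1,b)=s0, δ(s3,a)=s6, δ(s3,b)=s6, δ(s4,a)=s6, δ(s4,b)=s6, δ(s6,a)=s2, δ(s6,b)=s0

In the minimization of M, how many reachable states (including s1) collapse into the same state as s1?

States {s4} cannot be reached from the start state, so discard them.
Start with accepting vs non-accepting: {s1,s2,s3,s5,s6} | {s0}.
On input b, block {s1,s2,s3,s5,s6} splits into {s1,s5,s6} and {s2,s3}.
Split {s1,s5,s6} by δ(·,a) → {s1,s5} and {s6}.
Refine {s1,s5} on symbol a: members go to different blocks, giving {s1} and {s5}.
On input a, block {s2,s3} splits into {s2} and {s3}.
No further refinement is possible. Final partition (6 blocks): {s1} | {s0} | {s2} | {s6} | {s5} | {s3}.
State s1 belongs to the block {s1}, which has 1 states.

1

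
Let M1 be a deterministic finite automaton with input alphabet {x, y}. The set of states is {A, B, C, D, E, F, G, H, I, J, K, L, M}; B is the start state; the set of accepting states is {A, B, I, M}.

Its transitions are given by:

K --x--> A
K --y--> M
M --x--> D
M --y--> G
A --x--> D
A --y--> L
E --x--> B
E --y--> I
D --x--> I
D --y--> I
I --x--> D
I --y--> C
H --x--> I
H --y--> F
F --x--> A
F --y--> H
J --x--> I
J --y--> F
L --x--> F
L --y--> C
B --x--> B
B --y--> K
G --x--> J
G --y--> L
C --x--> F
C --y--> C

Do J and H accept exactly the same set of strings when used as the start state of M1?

Yes

States {E} cannot be reached from the start state, so discard them.
Initial partition by acceptance: {A,B,I,M} | {C,D,F,G,H,J,K,L}.
Refine {A,B,I,M} on symbol x: members go to different blocks, giving {A,I,M} and {B}.
Split {C,D,F,G,H,J,K,L} by δ(·,x) → {D,F,H,J,K} and {C,G,L}.
Split {D,F,H,J,K} by δ(·,y) → {F,H,J} and {D,K}.
Stable partition: {A,I,M} | {F,H,J} | {B} | {C,G,L} | {D,K} — 5 equivalence classes.
J and H lie in the same block of the stable partition, so they are equivalent — no string distinguishes them.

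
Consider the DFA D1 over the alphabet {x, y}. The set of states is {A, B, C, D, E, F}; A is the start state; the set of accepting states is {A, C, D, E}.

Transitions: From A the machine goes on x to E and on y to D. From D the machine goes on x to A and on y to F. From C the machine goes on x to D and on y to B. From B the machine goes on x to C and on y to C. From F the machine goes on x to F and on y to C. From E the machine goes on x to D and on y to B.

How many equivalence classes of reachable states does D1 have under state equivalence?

All states are reachable from the start state.
Start with accepting vs non-accepting: {A,C,D,E} | {B,F}.
Refine {A,C,D,E} on symbol y: members go to different blocks, giving {C,D,E} and {A}.
Refine {C,D,E} on symbol x: members go to different blocks, giving {C,E} and {D}.
Split {B,F} by δ(·,x) → {B} and {F}.
No further refinement is possible. Final partition (5 blocks): {C,E} | {B} | {A} | {D} | {F}.

5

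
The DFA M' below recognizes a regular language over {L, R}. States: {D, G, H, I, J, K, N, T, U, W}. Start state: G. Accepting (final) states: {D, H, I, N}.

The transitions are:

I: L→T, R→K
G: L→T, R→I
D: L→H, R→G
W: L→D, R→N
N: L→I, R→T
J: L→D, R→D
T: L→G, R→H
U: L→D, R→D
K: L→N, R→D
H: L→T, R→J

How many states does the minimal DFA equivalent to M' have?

4

Reachable states from the start: {D,G,H,I,J,K,N,T}. Unreachable: {U,W} — drop them.
Initial partition by acceptance: {D,H,I,N} | {G,J,K,T}.
On input L, block {D,H,I,N} splits into {D,N} and {H,I}.
On input L, block {G,J,K,T} splits into {J,K} and {G,T}.
No further refinement is possible. Final partition (4 blocks): {D,N} | {J,K} | {H,I} | {G,T}.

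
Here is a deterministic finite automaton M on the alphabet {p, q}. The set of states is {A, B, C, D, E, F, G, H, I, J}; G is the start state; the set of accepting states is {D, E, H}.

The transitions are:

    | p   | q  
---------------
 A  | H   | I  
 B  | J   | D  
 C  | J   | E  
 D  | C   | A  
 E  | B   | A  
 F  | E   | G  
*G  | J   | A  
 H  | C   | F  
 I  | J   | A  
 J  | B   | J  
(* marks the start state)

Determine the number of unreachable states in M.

A breadth-first search from the start state visits every state.

0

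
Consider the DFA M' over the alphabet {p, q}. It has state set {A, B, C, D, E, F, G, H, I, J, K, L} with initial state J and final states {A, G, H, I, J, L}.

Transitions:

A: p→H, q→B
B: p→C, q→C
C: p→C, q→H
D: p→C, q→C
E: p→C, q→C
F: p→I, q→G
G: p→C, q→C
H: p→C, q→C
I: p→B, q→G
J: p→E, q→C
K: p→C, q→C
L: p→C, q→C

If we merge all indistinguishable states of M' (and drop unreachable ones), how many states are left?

4

First remove the unreachable states {A,B,D,F,G,I,K,L}; 4 states remain.
Initial partition by acceptance: {H,J} | {C,E}.
Split {C,E} by δ(·,q) → {C} and {E}.
On input p, block {H,J} splits into {H} and {J}.
Stable partition: {H} | {C} | {E} | {J} — 4 equivalence classes.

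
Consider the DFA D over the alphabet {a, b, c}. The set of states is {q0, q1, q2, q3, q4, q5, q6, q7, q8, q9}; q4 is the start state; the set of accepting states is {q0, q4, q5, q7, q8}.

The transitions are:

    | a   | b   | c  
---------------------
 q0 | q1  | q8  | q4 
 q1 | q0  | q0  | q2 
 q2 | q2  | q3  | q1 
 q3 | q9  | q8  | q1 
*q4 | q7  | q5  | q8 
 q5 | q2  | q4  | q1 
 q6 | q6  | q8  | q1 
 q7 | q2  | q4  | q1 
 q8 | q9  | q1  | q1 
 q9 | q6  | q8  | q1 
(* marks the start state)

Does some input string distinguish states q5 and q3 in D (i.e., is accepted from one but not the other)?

Yes

Initial partition by acceptance: {q0,q4,q5,q7,q8} | {q1,q2,q3,q6,q9}.
Split {q0,q4,q5,q7,q8} by δ(·,a) → {q0,q5,q7,q8} and {q4}.
Split {q0,q5,q7,q8} by δ(·,b) → {q5,q7} and {q0} and {q8}.
On input a, block {q1,q2,q3,q6,q9} splits into {q2,q3,q6,q9} and {q1}.
On input b, block {q2,q3,q6,q9} splits into {q3,q6,q9} and {q2}.
Stable partition: {q5,q7} | {q3,q6,q9} | {q4} | {q0} | {q8} | {q1} | {q2} — 7 equivalence classes.
q5 and q3 end up in different blocks, so they are distinguishable. For instance, the string 'ε' is accepted from only q5.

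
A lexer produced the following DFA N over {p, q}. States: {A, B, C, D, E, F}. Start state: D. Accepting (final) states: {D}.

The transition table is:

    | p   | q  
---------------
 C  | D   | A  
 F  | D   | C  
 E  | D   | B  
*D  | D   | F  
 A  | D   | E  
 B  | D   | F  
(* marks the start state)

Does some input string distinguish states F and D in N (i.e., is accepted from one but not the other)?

Yes

Every state is reachable, so we keep all 6.
Start with accepting vs non-accepting: {D} | {A,B,C,E,F}.
No further refinement is possible. Final partition (2 blocks): {D} | {A,B,C,E,F}.
F and D end up in different blocks, so they are distinguishable. For instance, the string 'ε' is accepted from only D.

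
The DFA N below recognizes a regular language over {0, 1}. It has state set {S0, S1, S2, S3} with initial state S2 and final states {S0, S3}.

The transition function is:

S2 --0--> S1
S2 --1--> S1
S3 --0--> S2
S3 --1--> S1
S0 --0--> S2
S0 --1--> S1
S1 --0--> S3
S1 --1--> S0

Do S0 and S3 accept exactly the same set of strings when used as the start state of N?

Start with accepting vs non-accepting: {S0,S3} | {S1,S2}.
Split {S1,S2} by δ(·,0) → {S1} and {S2}.
The partition is now stable with 3 blocks: {S0,S3} | {S1} | {S2}.
S0 and S3 lie in the same block of the stable partition, so they are equivalent — no string distinguishes them.

Yes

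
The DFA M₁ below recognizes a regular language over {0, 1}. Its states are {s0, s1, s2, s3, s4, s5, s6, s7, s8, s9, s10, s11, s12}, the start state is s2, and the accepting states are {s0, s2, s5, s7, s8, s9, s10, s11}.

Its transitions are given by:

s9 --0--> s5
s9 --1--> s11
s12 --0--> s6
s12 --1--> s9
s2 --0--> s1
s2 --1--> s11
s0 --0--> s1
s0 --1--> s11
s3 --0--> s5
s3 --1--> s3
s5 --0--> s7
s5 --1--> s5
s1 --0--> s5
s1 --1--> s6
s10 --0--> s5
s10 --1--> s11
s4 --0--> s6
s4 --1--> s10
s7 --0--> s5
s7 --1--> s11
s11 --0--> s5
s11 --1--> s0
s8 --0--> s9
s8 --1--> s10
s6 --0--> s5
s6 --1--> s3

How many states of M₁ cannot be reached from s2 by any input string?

Starting at s2 and following transitions, the reachable set is {s0, s1, s2, s3, s5, s6, s7, s11}. That leaves s4, s8, s9, s10, s12 unreachable — 5 in total.

5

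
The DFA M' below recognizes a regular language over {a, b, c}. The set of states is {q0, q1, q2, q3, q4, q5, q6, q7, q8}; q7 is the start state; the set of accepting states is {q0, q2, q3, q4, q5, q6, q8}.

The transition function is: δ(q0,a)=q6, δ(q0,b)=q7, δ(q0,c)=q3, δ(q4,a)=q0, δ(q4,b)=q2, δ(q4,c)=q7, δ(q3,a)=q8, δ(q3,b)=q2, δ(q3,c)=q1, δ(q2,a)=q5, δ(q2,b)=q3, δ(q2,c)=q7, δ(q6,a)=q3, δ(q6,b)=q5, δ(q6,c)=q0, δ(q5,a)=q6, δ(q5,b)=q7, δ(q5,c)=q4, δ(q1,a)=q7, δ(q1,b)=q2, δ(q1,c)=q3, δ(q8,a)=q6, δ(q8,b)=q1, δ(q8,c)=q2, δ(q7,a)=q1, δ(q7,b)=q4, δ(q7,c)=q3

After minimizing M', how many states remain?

4

All states are reachable from the start state.
Initial partition by acceptance: {q0,q2,q3,q4,q5,q6,q8} | {q1,q7}.
Refine {q0,q2,q3,q4,q5,q6,q8} on symbol b: members go to different blocks, giving {q2,q3,q4,q6} and {q0,q5,q8}.
Refine {q2,q3,q4,q6} on symbol a: members go to different blocks, giving {q2,q3,q4} and {q6}.
No further refinement is possible. Final partition (4 blocks): {q2,q3,q4} | {q1,q7} | {q0,q5,q8} | {q6}.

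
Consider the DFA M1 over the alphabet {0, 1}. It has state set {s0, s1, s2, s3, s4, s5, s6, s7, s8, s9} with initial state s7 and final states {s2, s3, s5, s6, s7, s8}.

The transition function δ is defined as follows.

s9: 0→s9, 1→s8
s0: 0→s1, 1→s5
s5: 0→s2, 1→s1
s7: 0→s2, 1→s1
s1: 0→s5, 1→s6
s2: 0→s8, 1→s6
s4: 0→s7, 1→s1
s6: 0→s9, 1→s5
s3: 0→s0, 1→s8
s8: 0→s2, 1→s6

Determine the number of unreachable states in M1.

BFS from s7 reaches {s1, s2, s5, s6, s7, s8, s9}; the 3 state(s) s0, s3, s4 are never visited.

3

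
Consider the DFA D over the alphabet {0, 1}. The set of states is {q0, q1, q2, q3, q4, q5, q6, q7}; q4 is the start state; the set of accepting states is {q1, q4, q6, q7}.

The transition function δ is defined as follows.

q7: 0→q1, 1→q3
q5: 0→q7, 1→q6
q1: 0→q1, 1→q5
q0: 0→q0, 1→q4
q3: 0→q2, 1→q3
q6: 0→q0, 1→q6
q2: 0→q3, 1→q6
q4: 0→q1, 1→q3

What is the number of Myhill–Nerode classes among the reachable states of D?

Every state is reachable, so we keep all 8.
P0 = {q1,q4,q6,q7} | {q0,q2,q3,q5}.
Split {q1,q4,q6,q7} by δ(·,0) → {q1,q4,q7} and {q6}.
On input 0, block {q0,q2,q3,q5} splits into {q0,q2,q3} and {q5}.
Split {q1,q4,q7} by δ(·,1) → {q4,q7} and {q1}.
Split {q0,q2,q3} by δ(·,1) → {q0} and {q2} and {q3}.
The partition is now stable with 7 blocks: {q4,q7} | {q0} | {q6} | {q5} | {q1} | {q2} | {q3}.

7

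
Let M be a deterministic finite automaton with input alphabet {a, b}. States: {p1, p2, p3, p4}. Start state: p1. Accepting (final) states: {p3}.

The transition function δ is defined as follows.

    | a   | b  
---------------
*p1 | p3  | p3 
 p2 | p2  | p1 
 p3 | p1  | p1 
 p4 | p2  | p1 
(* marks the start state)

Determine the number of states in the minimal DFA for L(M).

First remove the unreachable states {p2,p4}; 2 states remain.
Start with accepting vs non-accepting: {p3} | {p1}.
Stable partition: {p3} | {p1} — 2 equivalence classes.

2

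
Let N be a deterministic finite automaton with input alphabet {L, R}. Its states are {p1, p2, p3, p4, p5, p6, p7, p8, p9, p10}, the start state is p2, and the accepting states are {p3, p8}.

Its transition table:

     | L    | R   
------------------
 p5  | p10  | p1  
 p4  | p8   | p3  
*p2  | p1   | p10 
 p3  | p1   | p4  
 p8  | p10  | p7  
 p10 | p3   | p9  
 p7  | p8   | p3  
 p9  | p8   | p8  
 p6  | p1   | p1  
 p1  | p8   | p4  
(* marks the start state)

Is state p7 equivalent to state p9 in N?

First remove the unreachable states {p5,p6}; 8 states remain.
P0 = {p3,p8} | {p1,p2,p4,p7,p9,p10}.
On input L, block {p1,p2,p4,p7,p9,p10} splits into {p1,p4,p7,p9,p10} and {p2}.
Refine {p1,p4,p7,p9,p10} on symbol R: members go to different blocks, giving {p4,p7,p9} and {p1,p10}.
No further refinement is possible. Final partition (4 blocks): {p3,p8} | {p4,p7,p9} | {p2} | {p1,p10}.
p7 and p9 lie in the same block of the stable partition, so they are equivalent — no string distinguishes them.

Yes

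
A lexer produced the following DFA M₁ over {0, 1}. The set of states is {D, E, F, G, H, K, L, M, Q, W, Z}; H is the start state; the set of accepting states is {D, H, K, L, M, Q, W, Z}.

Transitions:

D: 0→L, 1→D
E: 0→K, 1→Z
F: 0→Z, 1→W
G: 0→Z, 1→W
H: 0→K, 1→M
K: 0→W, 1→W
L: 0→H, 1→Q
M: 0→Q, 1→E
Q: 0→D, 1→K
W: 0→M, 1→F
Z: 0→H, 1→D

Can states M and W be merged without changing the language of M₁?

Reachable states from the start: {D,E,F,H,K,L,M,Q,W,Z}. Unreachable: {G} — drop them.
Start with accepting vs non-accepting: {D,H,K,L,M,Q,W,Z} | {E,F}.
Split {D,H,K,L,M,Q,W,Z} by δ(·,1) → {D,H,K,L,Q,Z} and {M,W}.
Split {D,H,K,L,Q,Z} by δ(·,0) → {D,H,L,Q,Z} and {K}.
On input 0, block {D,H,L,Q,Z} splits into {D,L,Q,Z} and {H}.
On input 0, block {D,L,Q,Z} splits into {D,Q} and {L,Z}.
Split {D,Q} by δ(·,0) → {D} and {Q}.
Refine {E,F} on symbol 0: members go to different blocks, giving {E} and {F}.
Refine {M,W} on symbol 0: members go to different blocks, giving {M} and {W}.
On input 1, block {L,Z} splits into {Z} and {L}.
The partition is now stable with 10 blocks: {D} | {E} | {M} | {K} | {H} | {Z} | {Q} | {F} | {W} | {L}.
M and W end up in different blocks, so they are distinguishable. For instance, the string '01' is accepted from only M.

No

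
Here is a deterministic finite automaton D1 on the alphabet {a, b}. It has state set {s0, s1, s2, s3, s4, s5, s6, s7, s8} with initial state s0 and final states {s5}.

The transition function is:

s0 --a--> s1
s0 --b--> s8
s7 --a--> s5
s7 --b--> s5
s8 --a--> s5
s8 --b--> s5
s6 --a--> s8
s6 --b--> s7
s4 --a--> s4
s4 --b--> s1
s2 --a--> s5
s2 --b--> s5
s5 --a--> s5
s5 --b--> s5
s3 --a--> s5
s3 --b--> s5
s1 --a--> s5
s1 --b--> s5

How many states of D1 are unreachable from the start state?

5

BFS from s0 reaches {s0, s1, s5, s8}; the 5 state(s) s2, s3, s4, s6, s7 are never visited.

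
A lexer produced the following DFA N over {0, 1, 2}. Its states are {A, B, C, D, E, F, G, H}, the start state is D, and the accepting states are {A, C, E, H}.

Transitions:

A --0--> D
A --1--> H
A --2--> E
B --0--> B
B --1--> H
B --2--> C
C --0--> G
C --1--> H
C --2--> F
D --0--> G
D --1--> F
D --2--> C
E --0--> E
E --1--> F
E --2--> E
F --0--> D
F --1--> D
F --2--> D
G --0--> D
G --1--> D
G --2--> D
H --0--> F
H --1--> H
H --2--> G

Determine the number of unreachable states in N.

3

BFS from D reaches {C, D, F, G, H}; the 3 state(s) A, B, E are never visited.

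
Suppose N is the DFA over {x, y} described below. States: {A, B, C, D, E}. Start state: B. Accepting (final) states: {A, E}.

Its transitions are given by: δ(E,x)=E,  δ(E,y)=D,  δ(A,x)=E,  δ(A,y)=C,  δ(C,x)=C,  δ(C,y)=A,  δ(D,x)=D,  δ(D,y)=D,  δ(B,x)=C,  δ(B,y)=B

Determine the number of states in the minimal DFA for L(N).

P0 = {A,E} | {B,C,D}.
Split {B,C,D} by δ(·,y) → {B,D} and {C}.
Refine {A,E} on symbol y: members go to different blocks, giving {A} and {E}.
On input x, block {B,D} splits into {B} and {D}.
Stable partition: {A} | {B} | {C} | {E} | {D} — 5 equivalence classes.

5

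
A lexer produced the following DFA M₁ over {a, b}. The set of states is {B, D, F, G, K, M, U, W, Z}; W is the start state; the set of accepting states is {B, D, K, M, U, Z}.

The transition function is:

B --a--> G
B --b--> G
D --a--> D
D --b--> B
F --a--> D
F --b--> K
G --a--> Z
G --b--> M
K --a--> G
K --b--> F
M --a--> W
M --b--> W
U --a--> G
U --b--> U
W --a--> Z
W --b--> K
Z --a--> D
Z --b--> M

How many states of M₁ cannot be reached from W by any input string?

BFS from W reaches {B, D, F, G, K, M, W, Z}; the 1 state(s) U are never visited.

1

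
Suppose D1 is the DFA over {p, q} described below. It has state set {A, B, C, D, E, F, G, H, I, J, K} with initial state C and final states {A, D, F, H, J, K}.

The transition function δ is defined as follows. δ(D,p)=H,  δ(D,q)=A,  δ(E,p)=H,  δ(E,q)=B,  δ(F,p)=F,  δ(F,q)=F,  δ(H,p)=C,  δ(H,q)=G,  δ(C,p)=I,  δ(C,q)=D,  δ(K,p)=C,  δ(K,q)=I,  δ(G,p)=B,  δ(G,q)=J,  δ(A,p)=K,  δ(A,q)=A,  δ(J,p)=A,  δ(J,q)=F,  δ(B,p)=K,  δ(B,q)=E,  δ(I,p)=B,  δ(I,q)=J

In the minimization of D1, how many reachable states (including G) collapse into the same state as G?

Every state is reachable, so we keep all 11.
Initial partition by acceptance: {A,D,F,H,J,K} | {B,C,E,G,I}.
Refine {A,D,F,H,J,K} on symbol p: members go to different blocks, giving {A,D,F,J} and {H,K}.
Refine {A,D,F,J} on symbol p: members go to different blocks, giving {A,D} and {F,J}.
On input p, block {B,C,E,G,I} splits into {C,G,I} and {B,E}.
Refine {C,G,I} on symbol p: members go to different blocks, giving {G,I} and {C}.
Split {F,J} by δ(·,p) → {F} and {J}.
Stable partition: {A,D} | {G,I} | {H,K} | {F} | {B,E} | {C} | {J} — 7 equivalence classes.
State G belongs to the block {G,I}, which has 2 states.

2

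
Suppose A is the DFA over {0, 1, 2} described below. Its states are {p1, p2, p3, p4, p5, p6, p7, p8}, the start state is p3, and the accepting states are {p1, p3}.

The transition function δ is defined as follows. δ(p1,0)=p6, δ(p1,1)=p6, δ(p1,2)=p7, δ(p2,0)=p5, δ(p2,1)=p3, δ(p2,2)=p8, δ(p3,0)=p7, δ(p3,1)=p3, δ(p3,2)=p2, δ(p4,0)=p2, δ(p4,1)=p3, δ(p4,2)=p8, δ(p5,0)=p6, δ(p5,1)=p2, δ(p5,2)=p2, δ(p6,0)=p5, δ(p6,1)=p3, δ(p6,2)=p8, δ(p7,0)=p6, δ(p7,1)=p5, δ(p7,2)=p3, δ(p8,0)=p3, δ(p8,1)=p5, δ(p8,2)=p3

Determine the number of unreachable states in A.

2

Starting at p3 and following transitions, the reachable set is {p2, p3, p5, p6, p7, p8}. That leaves p1, p4 unreachable — 2 in total.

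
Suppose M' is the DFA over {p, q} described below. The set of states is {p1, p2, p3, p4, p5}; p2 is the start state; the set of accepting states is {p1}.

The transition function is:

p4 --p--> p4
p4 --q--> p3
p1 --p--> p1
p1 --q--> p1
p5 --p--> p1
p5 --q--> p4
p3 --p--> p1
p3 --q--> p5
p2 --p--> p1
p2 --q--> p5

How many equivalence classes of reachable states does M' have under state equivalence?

4

P0 = {p1} | {p2,p3,p4,p5}.
Split {p2,p3,p4,p5} by δ(·,p) → {p2,p3,p5} and {p4}.
On input q, block {p2,p3,p5} splits into {p2,p3} and {p5}.
No further refinement is possible. Final partition (4 blocks): {p1} | {p2,p3} | {p4} | {p5}.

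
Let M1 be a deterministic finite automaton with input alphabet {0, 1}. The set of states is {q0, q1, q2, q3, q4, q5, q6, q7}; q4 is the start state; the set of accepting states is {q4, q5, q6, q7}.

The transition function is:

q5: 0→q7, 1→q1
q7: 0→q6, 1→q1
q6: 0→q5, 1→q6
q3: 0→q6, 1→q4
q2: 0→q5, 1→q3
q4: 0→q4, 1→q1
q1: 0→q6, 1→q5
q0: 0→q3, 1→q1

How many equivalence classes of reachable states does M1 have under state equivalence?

States {q0,q2,q3} cannot be reached from the start state, so discard them.
Start with accepting vs non-accepting: {q4,q5,q6,q7} | {q1}.
Refine {q4,q5,q6,q7} on symbol 1: members go to different blocks, giving {q4,q5,q7} and {q6}.
Refine {q4,q5,q7} on symbol 0: members go to different blocks, giving {q4,q5} and {q7}.
Split {q4,q5} by δ(·,0) → {q4} and {q5}.
Stable partition: {q4} | {q1} | {q6} | {q7} | {q5} — 5 equivalence classes.

5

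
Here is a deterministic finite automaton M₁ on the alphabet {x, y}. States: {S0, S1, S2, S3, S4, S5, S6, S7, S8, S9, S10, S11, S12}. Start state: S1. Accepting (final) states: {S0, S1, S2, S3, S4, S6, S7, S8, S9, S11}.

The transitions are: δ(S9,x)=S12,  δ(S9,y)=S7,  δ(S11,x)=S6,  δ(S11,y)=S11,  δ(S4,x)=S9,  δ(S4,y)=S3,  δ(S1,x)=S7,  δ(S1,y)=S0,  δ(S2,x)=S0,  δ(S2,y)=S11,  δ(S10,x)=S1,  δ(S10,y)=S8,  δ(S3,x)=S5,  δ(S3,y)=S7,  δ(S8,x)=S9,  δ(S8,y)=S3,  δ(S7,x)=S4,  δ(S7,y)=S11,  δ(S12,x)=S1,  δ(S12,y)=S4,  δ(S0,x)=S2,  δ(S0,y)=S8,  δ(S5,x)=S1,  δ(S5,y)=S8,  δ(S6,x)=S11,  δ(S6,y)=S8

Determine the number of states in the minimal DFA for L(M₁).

7

States {S10} cannot be reached from the start state, so discard them.
Initial partition by acceptance: {S0,S1,S2,S3,S4,S6,S7,S8,S9,S11} | {S5,S12}.
On input x, block {S0,S1,S2,S3,S4,S6,S7,S8,S9,S11} splits into {S0,S1,S2,S4,S6,S7,S8,S11} and {S3,S9}.
Split {S0,S1,S2,S4,S6,S7,S8,S11} by δ(·,x) → {S0,S1,S2,S6,S7,S11} and {S4,S8}.
Split {S0,S1,S2,S6,S7,S11} by δ(·,x) → {S0,S1,S2,S6,S11} and {S7}.
Refine {S0,S1,S2,S6,S11} on symbol x: members go to different blocks, giving {S0,S2,S6,S11} and {S1}.
Split {S0,S2,S6,S11} by δ(·,y) → {S0,S6} and {S2,S11}.
No further refinement is possible. Final partition (7 blocks): {S0,S6} | {S5,S12} | {S3,S9} | {S4,S8} | {S7} | {S1} | {S2,S11}.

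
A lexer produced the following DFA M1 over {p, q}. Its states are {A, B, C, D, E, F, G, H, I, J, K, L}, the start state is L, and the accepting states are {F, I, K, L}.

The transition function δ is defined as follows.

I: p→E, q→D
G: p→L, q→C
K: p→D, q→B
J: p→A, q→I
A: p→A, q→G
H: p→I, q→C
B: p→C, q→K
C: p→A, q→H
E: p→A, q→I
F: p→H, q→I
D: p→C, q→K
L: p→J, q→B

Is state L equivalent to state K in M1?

Yes

Reachable states from the start: {A,B,C,D,E,G,H,I,J,K,L}. Unreachable: {F} — drop them.
Initial partition by acceptance: {I,K,L} | {A,B,C,D,E,G,H,J}.
Refine {A,B,C,D,E,G,H,J} on symbol p: members go to different blocks, giving {A,B,C,D,E,J} and {G,H}.
On input q, block {A,B,C,D,E,J} splits into {B,D,E,J} and {A,C}.
The partition is now stable with 4 blocks: {I,K,L} | {B,D,E,J} | {G,H} | {A,C}.
L and K lie in the same block of the stable partition, so they are equivalent — no string distinguishes them.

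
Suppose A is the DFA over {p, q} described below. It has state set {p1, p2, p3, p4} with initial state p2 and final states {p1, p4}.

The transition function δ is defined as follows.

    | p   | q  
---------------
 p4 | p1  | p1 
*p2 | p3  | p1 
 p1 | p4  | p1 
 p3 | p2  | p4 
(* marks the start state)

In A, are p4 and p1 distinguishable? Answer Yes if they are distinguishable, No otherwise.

Start with accepting vs non-accepting: {p1,p4} | {p2,p3}.
The partition is now stable with 2 blocks: {p1,p4} | {p2,p3}.
p4 and p1 lie in the same block of the stable partition, so they are equivalent — no string distinguishes them.

No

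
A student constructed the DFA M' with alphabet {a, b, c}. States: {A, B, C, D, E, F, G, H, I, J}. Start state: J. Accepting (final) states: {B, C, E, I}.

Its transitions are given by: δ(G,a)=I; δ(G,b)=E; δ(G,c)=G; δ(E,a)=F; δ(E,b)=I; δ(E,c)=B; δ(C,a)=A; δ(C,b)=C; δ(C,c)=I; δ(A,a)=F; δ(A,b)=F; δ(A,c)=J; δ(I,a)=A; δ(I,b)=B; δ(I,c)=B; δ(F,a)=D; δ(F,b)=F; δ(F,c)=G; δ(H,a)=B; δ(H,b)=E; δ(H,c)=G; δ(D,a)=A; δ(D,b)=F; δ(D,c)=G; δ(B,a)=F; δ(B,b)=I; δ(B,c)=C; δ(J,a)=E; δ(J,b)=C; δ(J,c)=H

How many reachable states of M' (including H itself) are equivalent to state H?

3

All states are reachable from the start state.
P0 = {B,C,E,I} | {A,D,F,G,H,J}.
Split {A,D,F,G,H,J} by δ(·,a) → {A,D,F} and {G,H,J}.
Stable partition: {B,C,E,I} | {A,D,F} | {G,H,J} — 3 equivalence classes.
State H belongs to the block {G,H,J}, which has 3 states.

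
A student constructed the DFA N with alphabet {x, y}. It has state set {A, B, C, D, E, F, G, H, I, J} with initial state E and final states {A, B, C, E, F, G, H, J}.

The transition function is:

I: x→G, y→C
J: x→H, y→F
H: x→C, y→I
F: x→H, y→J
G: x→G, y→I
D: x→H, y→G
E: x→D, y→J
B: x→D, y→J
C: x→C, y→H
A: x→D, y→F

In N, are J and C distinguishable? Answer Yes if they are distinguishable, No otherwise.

Yes

First remove the unreachable states {A,B}; 8 states remain.
Initial partition by acceptance: {C,E,F,G,H,J} | {D,I}.
On input x, block {C,E,F,G,H,J} splits into {C,F,G,H,J} and {E}.
On input y, block {C,F,G,H,J} splits into {C,F,J} and {G,H}.
Refine {C,F,J} on symbol x: members go to different blocks, giving {F,J} and {C}.
Split {D,I} by δ(·,y) → {D} and {I}.
Split {G,H} by δ(·,x) → {G} and {H}.
Stable partition: {F,J} | {D} | {E} | {G} | {C} | {I} | {H} — 7 equivalence classes.
J and C end up in different blocks, so they are distinguishable. For instance, the string 'xy' is accepted from only C.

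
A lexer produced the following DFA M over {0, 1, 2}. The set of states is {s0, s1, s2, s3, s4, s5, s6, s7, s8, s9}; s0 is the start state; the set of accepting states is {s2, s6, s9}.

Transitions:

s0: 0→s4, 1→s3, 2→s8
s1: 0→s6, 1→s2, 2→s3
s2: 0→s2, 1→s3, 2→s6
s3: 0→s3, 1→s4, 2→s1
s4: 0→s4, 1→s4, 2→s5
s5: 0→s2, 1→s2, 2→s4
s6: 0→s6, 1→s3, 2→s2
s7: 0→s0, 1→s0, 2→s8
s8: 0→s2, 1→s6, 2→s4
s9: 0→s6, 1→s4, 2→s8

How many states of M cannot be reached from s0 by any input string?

BFS from s0 reaches {s0, s1, s2, s3, s4, s5, s6, s8}; the 2 state(s) s7, s9 are never visited.

2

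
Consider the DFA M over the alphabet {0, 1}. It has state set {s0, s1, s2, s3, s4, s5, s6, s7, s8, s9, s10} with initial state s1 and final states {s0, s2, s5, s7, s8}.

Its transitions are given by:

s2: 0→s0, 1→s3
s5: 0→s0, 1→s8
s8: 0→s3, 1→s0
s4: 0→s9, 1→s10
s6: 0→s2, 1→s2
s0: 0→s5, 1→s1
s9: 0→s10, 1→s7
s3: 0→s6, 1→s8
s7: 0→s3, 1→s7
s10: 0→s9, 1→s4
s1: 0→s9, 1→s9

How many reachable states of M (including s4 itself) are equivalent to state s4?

Every state is reachable, so we keep all 11.
P0 = {s0,s2,s5,s7,s8} | {s1,s3,s4,s6,s9,s10}.
Split {s0,s2,s5,s7,s8} by δ(·,0) → {s0,s2,s5} and {s7,s8}.
Split {s0,s2,s5} by δ(·,1) → {s0,s2} and {s5}.
Split {s0,s2} by δ(·,0) → {s0} and {s2}.
Refine {s1,s3,s4,s6,s9,s10} on symbol 0: members go to different blocks, giving {s1,s3,s4,s9,s10} and {s6}.
Split {s1,s3,s4,s9,s10} by δ(·,0) → {s1,s4,s9,s10} and {s3}.
On input 1, block {s1,s4,s9,s10} splits into {s1,s4,s10} and {s9}.
On input 1, block {s1,s4,s10} splits into {s4,s10} and {s1}.
On input 1, block {s7,s8} splits into {s7} and {s8}.
Stable partition: {s0} | {s4,s10} | {s7} | {s5} | {s2} | {s6} | {s3} | {s9} | {s1} | {s8} — 10 equivalence classes.
State s4 belongs to the block {s4,s10}, which has 2 states.

2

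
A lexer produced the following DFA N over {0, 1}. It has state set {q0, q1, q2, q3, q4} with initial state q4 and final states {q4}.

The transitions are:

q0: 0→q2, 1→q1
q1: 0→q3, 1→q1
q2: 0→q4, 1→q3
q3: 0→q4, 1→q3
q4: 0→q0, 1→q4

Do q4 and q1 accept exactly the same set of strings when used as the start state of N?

No

All states are reachable from the start state.
Initial partition by acceptance: {q4} | {q0,q1,q2,q3}.
Refine {q0,q1,q2,q3} on symbol 0: members go to different blocks, giving {q0,q1} and {q2,q3}.
No further refinement is possible. Final partition (3 blocks): {q4} | {q0,q1} | {q2,q3}.
q4 and q1 end up in different blocks, so they are distinguishable. For instance, the string 'ε' is accepted from only q4.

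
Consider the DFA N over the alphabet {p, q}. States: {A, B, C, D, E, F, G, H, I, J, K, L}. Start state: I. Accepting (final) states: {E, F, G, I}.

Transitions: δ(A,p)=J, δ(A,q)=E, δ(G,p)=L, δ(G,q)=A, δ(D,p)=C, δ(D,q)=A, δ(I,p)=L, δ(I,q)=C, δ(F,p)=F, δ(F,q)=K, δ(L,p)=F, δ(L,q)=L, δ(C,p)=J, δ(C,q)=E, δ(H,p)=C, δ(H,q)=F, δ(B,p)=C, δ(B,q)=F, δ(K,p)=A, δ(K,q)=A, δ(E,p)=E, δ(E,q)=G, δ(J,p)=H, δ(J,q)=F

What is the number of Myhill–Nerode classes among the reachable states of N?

8

First remove the unreachable states {B,D}; 10 states remain.
Initial partition by acceptance: {E,F,G,I} | {A,C,H,J,K,L}.
Split {E,F,G,I} by δ(·,p) → {E,F} and {G,I}.
On input q, block {E,F} splits into {E} and {F}.
Refine {A,C,H,J,K,L} on symbol p: members go to different blocks, giving {A,C,H,J,K} and {L}.
Refine {A,C,H,J,K} on symbol q: members go to different blocks, giving {A,C} and {H,J} and {K}.
Refine {H,J} on symbol p: members go to different blocks, giving {H} and {J}.
Stable partition: {E} | {A,C} | {G,I} | {F} | {L} | {H} | {K} | {J} — 8 equivalence classes.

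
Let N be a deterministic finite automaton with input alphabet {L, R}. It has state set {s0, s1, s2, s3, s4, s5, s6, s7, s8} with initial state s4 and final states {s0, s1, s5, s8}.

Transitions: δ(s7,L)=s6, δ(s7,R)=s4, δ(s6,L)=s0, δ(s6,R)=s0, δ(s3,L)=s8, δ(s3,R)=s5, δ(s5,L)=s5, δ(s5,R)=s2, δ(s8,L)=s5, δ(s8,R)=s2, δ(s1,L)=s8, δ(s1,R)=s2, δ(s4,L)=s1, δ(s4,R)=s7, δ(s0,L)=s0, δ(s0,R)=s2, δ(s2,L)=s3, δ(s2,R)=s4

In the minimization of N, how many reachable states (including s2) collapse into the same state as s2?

2

P0 = {s0,s1,s5,s8} | {s2,s3,s4,s6,s7}.
On input L, block {s2,s3,s4,s6,s7} splits into {s3,s4,s6} and {s2,s7}.
Split {s3,s4,s6} by δ(·,R) → {s3,s6} and {s4}.
Stable partition: {s0,s1,s5,s8} | {s3,s6} | {s2,s7} | {s4} — 4 equivalence classes.
The equivalence class containing s2 is {s2,s7}, of size 2.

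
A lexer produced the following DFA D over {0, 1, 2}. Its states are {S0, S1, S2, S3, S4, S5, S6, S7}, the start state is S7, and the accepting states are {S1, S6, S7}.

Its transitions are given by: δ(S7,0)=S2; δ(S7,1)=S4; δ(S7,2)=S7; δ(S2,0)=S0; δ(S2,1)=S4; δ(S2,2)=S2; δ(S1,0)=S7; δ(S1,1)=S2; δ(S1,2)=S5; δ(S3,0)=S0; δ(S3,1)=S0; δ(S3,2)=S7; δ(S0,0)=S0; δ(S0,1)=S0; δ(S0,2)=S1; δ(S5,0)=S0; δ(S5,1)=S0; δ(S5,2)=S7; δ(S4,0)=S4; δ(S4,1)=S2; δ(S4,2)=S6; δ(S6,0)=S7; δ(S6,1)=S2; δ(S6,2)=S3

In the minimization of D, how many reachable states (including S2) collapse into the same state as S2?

Every state is reachable, so we keep all 8.
P0 = {S1,S6,S7} | {S0,S2,S3,S4,S5}.
On input 0, block {S1,S6,S7} splits into {S1,S6} and {S7}.
Split {S0,S2,S3,S4,S5} by δ(·,2) → {S0,S4} and {S3,S5} and {S2}.
Refine {S0,S4} on symbol 1: members go to different blocks, giving {S0} and {S4}.
Stable partition: {S1,S6} | {S0} | {S7} | {S3,S5} | {S2} | {S4} — 6 equivalence classes.
The equivalence class containing S2 is {S2}, of size 1.

1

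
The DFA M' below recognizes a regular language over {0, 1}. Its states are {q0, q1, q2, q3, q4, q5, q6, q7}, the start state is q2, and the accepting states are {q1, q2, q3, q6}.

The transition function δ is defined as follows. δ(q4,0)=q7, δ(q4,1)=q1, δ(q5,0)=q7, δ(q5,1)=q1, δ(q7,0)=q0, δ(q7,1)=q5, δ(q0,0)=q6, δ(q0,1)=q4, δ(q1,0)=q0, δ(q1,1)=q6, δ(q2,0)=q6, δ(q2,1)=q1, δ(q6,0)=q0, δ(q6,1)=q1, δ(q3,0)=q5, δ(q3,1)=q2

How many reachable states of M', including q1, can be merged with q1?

2

States {q3} cannot be reached from the start state, so discard them.
Initial partition by acceptance: {q1,q2,q6} | {q0,q4,q5,q7}.
Split {q1,q2,q6} by δ(·,0) → {q1,q6} and {q2}.
Split {q0,q4,q5,q7} by δ(·,0) → {q4,q5,q7} and {q0}.
On input 0, block {q4,q5,q7} splits into {q4,q5} and {q7}.
No further refinement is possible. Final partition (5 blocks): {q1,q6} | {q4,q5} | {q2} | {q0} | {q7}.
State q1 belongs to the block {q1,q6}, which has 2 states.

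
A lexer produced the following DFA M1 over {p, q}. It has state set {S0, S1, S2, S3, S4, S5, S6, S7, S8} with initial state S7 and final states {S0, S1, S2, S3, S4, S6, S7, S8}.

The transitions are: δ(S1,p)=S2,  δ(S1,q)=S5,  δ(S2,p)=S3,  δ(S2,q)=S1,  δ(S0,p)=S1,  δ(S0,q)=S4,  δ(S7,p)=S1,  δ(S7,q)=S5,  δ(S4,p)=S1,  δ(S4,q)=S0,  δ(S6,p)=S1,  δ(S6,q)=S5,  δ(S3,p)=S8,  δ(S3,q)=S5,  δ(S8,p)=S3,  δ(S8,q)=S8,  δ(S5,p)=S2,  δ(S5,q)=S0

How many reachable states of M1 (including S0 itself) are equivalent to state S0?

2

First remove the unreachable states {S6}; 8 states remain.
P0 = {S0,S1,S2,S3,S4,S7,S8} | {S5}.
Split {S0,S1,S2,S3,S4,S7,S8} by δ(·,q) → {S0,S2,S4,S8} and {S1,S3,S7}.
Refine {S0,S2,S4,S8} on symbol q: members go to different blocks, giving {S0,S4,S8} and {S2}.
Split {S1,S3,S7} by δ(·,p) → {S1} and {S3} and {S7}.
Split {S0,S4,S8} by δ(·,p) → {S0,S4} and {S8}.
No further refinement is possible. Final partition (7 blocks): {S0,S4} | {S5} | {S1} | {S2} | {S3} | {S7} | {S8}.
The equivalence class containing S0 is {S0,S4}, of size 2.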